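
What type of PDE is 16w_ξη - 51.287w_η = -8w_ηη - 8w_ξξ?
Rewriting in standard form: 8w_ξξ + 16w_ξη + 8w_ηη - 51.287w_η = 0. With A = 8, B = 16, C = 8, the discriminant is 0. This is a parabolic PDE.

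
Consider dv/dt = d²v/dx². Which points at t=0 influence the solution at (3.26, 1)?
The entire real line. The heat equation has infinite propagation speed: any initial disturbance instantly affects all points (though exponentially small far away).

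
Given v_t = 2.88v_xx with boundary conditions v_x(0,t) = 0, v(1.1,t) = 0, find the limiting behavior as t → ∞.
v → 0. Heat escapes through the Dirichlet boundary.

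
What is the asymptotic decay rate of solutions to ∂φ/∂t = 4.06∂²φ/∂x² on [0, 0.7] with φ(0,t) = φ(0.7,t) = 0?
Eigenvalues: λₙ = 4.06n²π²/0.7².
First three modes:
  n=1: λ₁ = 4.06π²/0.7² ≈ 81.777
  n=2: λ₂ = 16.24π²/0.7² ≈ 327.107 (4× faster decay)
  n=3: λ₃ = 36.54π²/0.7² ≈ 735.99 (9× faster decay)
As t → ∞, higher modes decay exponentially faster. The n=1 mode dominates: φ ~ c₁ sin(πx/0.7) e^{-λ₁t}.
Decay rate: λ₁ = 4.06π²/0.7² ≈ 81.777.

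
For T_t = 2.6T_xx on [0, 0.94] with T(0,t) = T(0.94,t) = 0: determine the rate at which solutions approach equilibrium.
Eigenvalues: λₙ = 2.6n²π²/0.94².
First three modes:
  n=1: λ₁ = 2.6π²/0.94² ≈ 29.041
  n=2: λ₂ = 10.4π²/0.94² ≈ 116.166 (4× faster decay)
  n=3: λ₃ = 23.4π²/0.94² ≈ 261.373 (9× faster decay)
As t → ∞, higher modes decay exponentially faster. The n=1 mode dominates: T ~ c₁ sin(πx/0.94) e^{-λ₁t}.
Decay rate: λ₁ = 2.6π²/0.94² ≈ 29.041.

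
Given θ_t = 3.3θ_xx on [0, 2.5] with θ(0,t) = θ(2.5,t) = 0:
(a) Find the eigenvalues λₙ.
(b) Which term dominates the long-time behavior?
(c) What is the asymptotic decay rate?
Eigenvalues: λₙ = 3.3n²π²/2.5².
First three modes:
  n=1: λ₁ = 3.3π²/2.5² ≈ 5.211
  n=2: λ₂ = 13.2π²/2.5² ≈ 20.845 (4× faster decay)
  n=3: λ₃ = 29.7π²/2.5² ≈ 46.9 (9× faster decay)
As t → ∞, higher modes decay exponentially faster. The n=1 mode dominates: θ ~ c₁ sin(πx/2.5) e^{-λ₁t}.
Decay rate: λ₁ = 3.3π²/2.5² ≈ 5.211.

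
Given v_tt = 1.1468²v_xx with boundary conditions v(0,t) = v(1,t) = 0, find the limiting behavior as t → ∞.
v oscillates (no decay). Energy is conserved; the solution oscillates indefinitely as standing waves.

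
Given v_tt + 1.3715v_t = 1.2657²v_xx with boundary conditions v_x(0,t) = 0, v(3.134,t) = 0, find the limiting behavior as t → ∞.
v → 0. Damping (γ=1.3715) dissipates energy; oscillations decay exponentially.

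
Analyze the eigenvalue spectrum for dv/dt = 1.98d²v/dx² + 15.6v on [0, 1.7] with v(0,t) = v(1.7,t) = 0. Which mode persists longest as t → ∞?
Eigenvalues: λₙ = 1.98n²π²/1.7² - 15.6.
First three modes:
  n=1: λ₁ = 1.98π²/1.7² - 15.6 ≈ -8.838
  n=2: λ₂ = 7.92π²/1.7² - 15.6 ≈ 11.447
  n=3: λ₃ = 17.82π²/1.7² - 15.6 ≈ 45.257
Since 1.98π²/1.7² ≈ 6.762 < 15.6, λ₁ < 0.
The n=1 mode grows fastest (−λₙ is largest for n=1) → dominates.
Asymptotic: v ~ c₁ sin(πx/1.7) e^{8.838t} (exponential growth at rate −λ₁ ≈ 8.838).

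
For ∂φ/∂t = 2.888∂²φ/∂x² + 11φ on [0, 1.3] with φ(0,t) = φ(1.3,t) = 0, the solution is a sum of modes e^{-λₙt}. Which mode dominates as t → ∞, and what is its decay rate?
Eigenvalues: λₙ = 2.888n²π²/1.3² - 11.
First three modes:
  n=1: λ₁ = 2.888π²/1.3² - 11 ≈ 5.866
  n=2: λ₂ = 11.552π²/1.3² - 11 ≈ 56.464
  n=3: λ₃ = 25.992π²/1.3² - 11 ≈ 140.793
Since 2.888π²/1.3² ≈ 16.866 > 11, all λₙ > 0.
The n=1 mode decays slowest → dominates as t → ∞.
Asymptotic: φ ~ c₁ sin(πx/1.3) e^{-λ₁t} with decay rate λ₁ ≈ 5.866.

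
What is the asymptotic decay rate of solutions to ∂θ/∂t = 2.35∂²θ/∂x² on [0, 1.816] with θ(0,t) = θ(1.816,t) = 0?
Eigenvalues: λₙ = 2.35n²π²/1.816².
First three modes:
  n=1: λ₁ = 2.35π²/1.816² ≈ 7.033
  n=2: λ₂ = 9.4π²/1.816² ≈ 28.132 (4× faster decay)
  n=3: λ₃ = 21.15π²/1.816² ≈ 63.296 (9× faster decay)
As t → ∞, higher modes decay exponentially faster. The n=1 mode dominates: θ ~ c₁ sin(πx/1.816) e^{-λ₁t}.
Decay rate: λ₁ = 2.35π²/1.816² ≈ 7.033.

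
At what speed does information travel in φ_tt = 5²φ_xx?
Speed = 5. Information travels along characteristics x = x₀ ± 5t.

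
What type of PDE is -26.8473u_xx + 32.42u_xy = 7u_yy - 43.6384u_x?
Rewriting in standard form: -26.8473u_xx + 32.42u_xy - 7u_yy + 43.6384u_x = 0. With A = -26.8473, B = 32.42, C = -7, the discriminant is 299.332. This is a hyperbolic PDE.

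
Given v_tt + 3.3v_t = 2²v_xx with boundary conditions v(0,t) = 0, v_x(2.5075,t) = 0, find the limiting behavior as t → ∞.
v → 0. Damping (γ=3.3) dissipates energy; oscillations decay exponentially.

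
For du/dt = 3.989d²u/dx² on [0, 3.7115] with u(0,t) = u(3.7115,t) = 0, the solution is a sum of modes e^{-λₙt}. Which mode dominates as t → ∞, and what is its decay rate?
Eigenvalues: λₙ = 3.989n²π²/3.7115².
First three modes:
  n=1: λ₁ = 3.989π²/3.7115² ≈ 2.858
  n=2: λ₂ = 15.956π²/3.7115² ≈ 11.432 (4× faster decay)
  n=3: λ₃ = 35.901π²/3.7115² ≈ 25.722 (9× faster decay)
As t → ∞, higher modes decay exponentially faster. The n=1 mode dominates: u ~ c₁ sin(πx/3.7115) e^{-λ₁t}.
Decay rate: λ₁ = 3.989π²/3.7115² ≈ 2.858.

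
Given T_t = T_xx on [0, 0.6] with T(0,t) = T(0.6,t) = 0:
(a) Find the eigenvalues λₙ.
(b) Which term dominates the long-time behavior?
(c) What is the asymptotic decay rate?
Eigenvalues: λₙ = n²π²/0.6².
First three modes:
  n=1: λ₁ = π²/0.6² ≈ 27.416
  n=2: λ₂ = 4π²/0.6² ≈ 109.662 (4× faster decay)
  n=3: λ₃ = 9π²/0.6² ≈ 246.74 (9× faster decay)
As t → ∞, higher modes decay exponentially faster. The n=1 mode dominates: T ~ c₁ sin(πx/0.6) e^{-λ₁t}.
Decay rate: λ₁ = π²/0.6² ≈ 27.416.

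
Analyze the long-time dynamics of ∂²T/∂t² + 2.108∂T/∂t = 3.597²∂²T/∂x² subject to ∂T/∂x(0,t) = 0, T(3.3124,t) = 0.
Long-time behavior: T → 0. Damping (γ=2.108) dissipates energy; oscillations decay exponentially.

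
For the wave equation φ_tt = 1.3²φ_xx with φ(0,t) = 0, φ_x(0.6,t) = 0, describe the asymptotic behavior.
φ oscillates (no decay). Energy is conserved; the solution oscillates indefinitely as standing waves.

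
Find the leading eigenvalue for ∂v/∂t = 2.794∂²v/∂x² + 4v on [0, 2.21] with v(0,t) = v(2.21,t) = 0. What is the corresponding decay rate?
Eigenvalues: λₙ = 2.794n²π²/2.21² - 4.
First three modes:
  n=1: λ₁ = 2.794π²/2.21² - 4 ≈ 1.646
  n=2: λ₂ = 11.176π²/2.21² - 4 ≈ 18.584
  n=3: λ₃ = 25.146π²/2.21² - 4 ≈ 46.814
Since 2.794π²/2.21² ≈ 5.646 > 4, all λₙ > 0.
The n=1 mode decays slowest → dominates as t → ∞.
Asymptotic: v ~ c₁ sin(πx/2.21) e^{-λ₁t} with decay rate λ₁ ≈ 1.646.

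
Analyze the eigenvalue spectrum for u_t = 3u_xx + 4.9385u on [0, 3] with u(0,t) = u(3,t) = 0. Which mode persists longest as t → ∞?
Eigenvalues: λₙ = 3n²π²/3² - 4.9385.
First three modes:
  n=1: λ₁ = 3π²/3² - 4.9385 ≈ -1.649
  n=2: λ₂ = 12π²/3² - 4.9385 ≈ 8.221
  n=3: λ₃ = 27π²/3² - 4.9385 ≈ 24.67
Since 3π²/3² ≈ 3.29 < 4.9385, λ₁ < 0.
The n=1 mode grows fastest (−λₙ is largest for n=1) → dominates.
Asymptotic: u ~ c₁ sin(πx/3) e^{1.649t} (exponential growth at rate −λ₁ ≈ 1.649).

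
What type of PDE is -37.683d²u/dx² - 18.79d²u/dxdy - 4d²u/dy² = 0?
With A = -37.683, B = -18.79, C = -4, the discriminant is -249.8639. This is an elliptic PDE.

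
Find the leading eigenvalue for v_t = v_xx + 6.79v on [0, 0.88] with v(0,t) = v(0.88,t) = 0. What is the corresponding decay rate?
Eigenvalues: λₙ = n²π²/0.88² - 6.79.
First three modes:
  n=1: λ₁ = π²/0.88² - 6.79 ≈ 5.955
  n=2: λ₂ = 4π²/0.88² - 6.79 ≈ 44.189
  n=3: λ₃ = 9π²/0.88² - 6.79 ≈ 107.914
Since π²/0.88² ≈ 12.745 > 6.79, all λₙ > 0.
The n=1 mode decays slowest → dominates as t → ∞.
Asymptotic: v ~ c₁ sin(πx/0.88) e^{-λ₁t} with decay rate λ₁ ≈ 5.955.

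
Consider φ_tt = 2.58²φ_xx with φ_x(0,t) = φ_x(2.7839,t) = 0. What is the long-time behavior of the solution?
As t → ∞, φ oscillates about a mean that drifts linearly in t (generically unbounded; no decay). There is no damping, so the nonconstant modes persist as standing waves (energy conserved, no decay). But with Neumann conditions at both ends the constant mode has eigenvalue 0: the spatial mean M(t) of φ satisfies M'' = 0, so M(t) = M(0) + M'(0)·t. Unless the initial velocity has zero mean (∫φ_t(x,0)dx = 0), the solution grows linearly in t (unbounded, though not exponentially); if it does have zero mean, the solution stays bounded and simply oscillates.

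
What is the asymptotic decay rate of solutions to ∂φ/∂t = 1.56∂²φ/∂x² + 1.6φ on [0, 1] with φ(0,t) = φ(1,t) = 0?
Eigenvalues: λₙ = 1.56n²π²/1² - 1.6.
First three modes:
  n=1: λ₁ = 1.56π² - 1.6 ≈ 13.797
  n=2: λ₂ = 6.24π² - 1.6 ≈ 59.986
  n=3: λ₃ = 14.04π² - 1.6 ≈ 136.969
Since 1.56π² ≈ 15.397 > 1.6, all λₙ > 0.
The n=1 mode decays slowest → dominates as t → ∞.
Asymptotic: φ ~ c₁ sin(πx/1) e^{-λ₁t} with decay rate λ₁ ≈ 13.797.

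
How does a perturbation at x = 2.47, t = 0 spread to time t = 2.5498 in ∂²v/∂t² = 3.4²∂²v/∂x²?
Domain of influence: [-6.19932, 11.13932]. Data at x = 2.47 spreads outward at speed 3.4.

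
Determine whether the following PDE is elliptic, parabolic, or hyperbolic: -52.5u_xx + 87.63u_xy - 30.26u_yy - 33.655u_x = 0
Coefficients: A = -52.5, B = 87.63, C = -30.26. B² - 4AC = 1324.4169, which is positive, so the equation is hyperbolic.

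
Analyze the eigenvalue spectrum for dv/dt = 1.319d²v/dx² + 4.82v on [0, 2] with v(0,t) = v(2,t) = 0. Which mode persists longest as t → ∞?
Eigenvalues: λₙ = 1.319n²π²/2² - 4.82.
First three modes:
  n=1: λ₁ = 1.319π²/2² - 4.82 ≈ -1.565
  n=2: λ₂ = 5.276π²/2² - 4.82 ≈ 8.198
  n=3: λ₃ = 11.871π²/2² - 4.82 ≈ 24.471
Since 1.319π²/2² ≈ 3.255 < 4.82, λ₁ < 0.
The n=1 mode grows fastest (−λₙ is largest for n=1) → dominates.
Asymptotic: v ~ c₁ sin(πx/2) e^{1.565t} (exponential growth at rate −λ₁ ≈ 1.565).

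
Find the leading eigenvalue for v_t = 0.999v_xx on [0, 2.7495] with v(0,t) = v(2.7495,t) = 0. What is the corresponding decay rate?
Eigenvalues: λₙ = 0.999n²π²/2.7495².
First three modes:
  n=1: λ₁ = 0.999π²/2.7495² ≈ 1.304
  n=2: λ₂ = 3.996π²/2.7495² ≈ 5.217 (4× faster decay)
  n=3: λ₃ = 8.991π²/2.7495² ≈ 11.738 (9× faster decay)
As t → ∞, higher modes decay exponentially faster. The n=1 mode dominates: v ~ c₁ sin(πx/2.7495) e^{-λ₁t}.
Decay rate: λ₁ = 0.999π²/2.7495² ≈ 1.304.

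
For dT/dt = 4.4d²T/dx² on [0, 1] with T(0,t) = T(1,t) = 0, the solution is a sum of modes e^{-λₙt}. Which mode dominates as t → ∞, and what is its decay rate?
Eigenvalues: λₙ = 4.4n²π².
First three modes:
  n=1: λ₁ = 4.4π² ≈ 43.426
  n=2: λ₂ = 17.6π² ≈ 173.705 (4× faster decay)
  n=3: λ₃ = 39.6π² ≈ 390.836 (9× faster decay)
As t → ∞, higher modes decay exponentially faster. The n=1 mode dominates: T ~ c₁ sin(πx) e^{-λ₁t}.
Decay rate: λ₁ = 4.4π² ≈ 43.426.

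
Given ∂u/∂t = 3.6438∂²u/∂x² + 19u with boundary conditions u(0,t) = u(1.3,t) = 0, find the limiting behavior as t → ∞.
u → 0. Diffusion dominates reaction (r=19 < κπ²/L²≈21.28); solution decays.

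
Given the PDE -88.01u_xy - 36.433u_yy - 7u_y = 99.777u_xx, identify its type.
Rewriting in standard form: -99.777u_xx - 88.01u_xy - 36.433u_yy - 7u_y = 0. The second-order coefficients are A = -99.777, B = -88.01, C = -36.433. Since B² - 4AC = -6794.941664 < 0, this is an elliptic PDE.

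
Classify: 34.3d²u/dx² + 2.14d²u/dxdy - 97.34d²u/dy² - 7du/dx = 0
Hyperbolic (discriminant = 13359.6276).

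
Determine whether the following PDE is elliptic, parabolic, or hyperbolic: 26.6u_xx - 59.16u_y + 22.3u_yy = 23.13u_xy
Rewriting in standard form: 26.6u_xx - 23.13u_xy + 22.3u_yy - 59.16u_y = 0. Coefficients: A = 26.6, B = -23.13, C = 22.3. B² - 4AC = -1837.7231, which is negative, so the equation is elliptic.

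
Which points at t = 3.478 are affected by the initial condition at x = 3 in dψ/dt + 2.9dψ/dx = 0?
At x = 13.0862. The characteristic carries data from (3, 0) to (13.0862, 3.478).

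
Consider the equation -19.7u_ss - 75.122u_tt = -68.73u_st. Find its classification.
Rewriting in standard form: -19.7u_ss + 68.73u_st - 75.122u_tt = 0. Elliptic. (A = -19.7, B = 68.73, C = -75.122 gives B² - 4AC = -1195.8007.)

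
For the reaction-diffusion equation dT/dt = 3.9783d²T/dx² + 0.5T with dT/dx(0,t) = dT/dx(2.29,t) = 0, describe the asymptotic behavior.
T grows unboundedly. With Neumann BCs the constant mode has diffusion eigenvalue 0, so any r > 0 makes it grow like e^(0.5t); solution grows exponentially.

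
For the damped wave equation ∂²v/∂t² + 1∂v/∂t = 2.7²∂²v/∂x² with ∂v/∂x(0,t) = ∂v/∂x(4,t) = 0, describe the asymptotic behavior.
v → constant (steady state). Damping (γ=1) dissipates the nonconstant modes; with Neumann BCs the spatial average obeys M''+γM'=0 and tends to a finite limit.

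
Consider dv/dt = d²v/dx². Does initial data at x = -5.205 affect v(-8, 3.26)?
Yes, for any finite x. The heat equation has infinite propagation speed, so all initial data affects all points at any t > 0.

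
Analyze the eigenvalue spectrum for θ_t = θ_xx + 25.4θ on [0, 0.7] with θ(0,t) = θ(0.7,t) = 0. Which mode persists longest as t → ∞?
Eigenvalues: λₙ = n²π²/0.7² - 25.4.
First three modes:
  n=1: λ₁ = π²/0.7² - 25.4 ≈ -5.258
  n=2: λ₂ = 4π²/0.7² - 25.4 ≈ 55.168
  n=3: λ₃ = 9π²/0.7² - 25.4 ≈ 155.878
Since π²/0.7² ≈ 20.142 < 25.4, λ₁ < 0.
The n=1 mode grows fastest (−λₙ is largest for n=1) → dominates.
Asymptotic: θ ~ c₁ sin(πx/0.7) e^{5.258t} (exponential growth at rate −λ₁ ≈ 5.258).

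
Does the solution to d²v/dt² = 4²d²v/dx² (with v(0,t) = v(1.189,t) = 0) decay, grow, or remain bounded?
v oscillates (no decay). Energy is conserved; the solution oscillates indefinitely as standing waves.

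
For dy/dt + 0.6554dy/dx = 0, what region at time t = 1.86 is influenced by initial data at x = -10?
At x = -8.780956. The characteristic carries data from (-10, 0) to (-8.780956, 1.86).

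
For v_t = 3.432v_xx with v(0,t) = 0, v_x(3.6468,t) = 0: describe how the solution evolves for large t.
v → 0. Heat escapes through the Dirichlet boundary.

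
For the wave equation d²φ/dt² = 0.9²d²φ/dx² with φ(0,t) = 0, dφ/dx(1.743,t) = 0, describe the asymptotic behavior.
φ oscillates (no decay). Energy is conserved; the solution oscillates indefinitely as standing waves.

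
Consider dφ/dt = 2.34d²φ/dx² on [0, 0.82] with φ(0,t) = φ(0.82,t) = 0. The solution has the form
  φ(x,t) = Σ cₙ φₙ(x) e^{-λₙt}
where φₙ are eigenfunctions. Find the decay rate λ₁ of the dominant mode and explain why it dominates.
Eigenvalues: λₙ = 2.34n²π²/0.82².
First three modes:
  n=1: λ₁ = 2.34π²/0.82² ≈ 34.347
  n=2: λ₂ = 9.36π²/0.82² ≈ 137.388 (4× faster decay)
  n=3: λ₃ = 21.06π²/0.82² ≈ 309.122 (9× faster decay)
As t → ∞, higher modes decay exponentially faster. The n=1 mode dominates: φ ~ c₁ sin(πx/0.82) e^{-λ₁t}.
Decay rate: λ₁ = 2.34π²/0.82² ≈ 34.347.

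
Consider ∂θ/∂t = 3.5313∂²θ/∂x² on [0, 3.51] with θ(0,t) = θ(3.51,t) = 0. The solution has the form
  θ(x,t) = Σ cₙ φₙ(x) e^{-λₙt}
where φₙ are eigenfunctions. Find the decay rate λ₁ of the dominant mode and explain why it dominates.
Eigenvalues: λₙ = 3.5313n²π²/3.51².
First three modes:
  n=1: λ₁ = 3.5313π²/3.51² ≈ 2.829
  n=2: λ₂ = 14.1252π²/3.51² ≈ 11.316 (4× faster decay)
  n=3: λ₃ = 31.7817π²/3.51² ≈ 25.46 (9× faster decay)
As t → ∞, higher modes decay exponentially faster. The n=1 mode dominates: θ ~ c₁ sin(πx/3.51) e^{-λ₁t}.
Decay rate: λ₁ = 3.5313π²/3.51² ≈ 2.829.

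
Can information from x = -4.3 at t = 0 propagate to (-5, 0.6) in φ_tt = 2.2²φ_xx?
Yes. The domain of dependence is [-6.32, -3.68], and -4.3 ∈ [-6.32, -3.68].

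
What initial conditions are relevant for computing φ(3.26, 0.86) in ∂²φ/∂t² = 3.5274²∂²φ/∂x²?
Domain of dependence: [0.226436, 6.293564]. Signals travel at speed 3.5274, so data within |x - 3.26| ≤ 3.5274·0.86 = 3.033564 can reach the point.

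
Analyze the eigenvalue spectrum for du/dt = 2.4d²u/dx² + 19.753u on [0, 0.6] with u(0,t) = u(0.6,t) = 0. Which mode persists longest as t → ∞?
Eigenvalues: λₙ = 2.4n²π²/0.6² - 19.753.
First three modes:
  n=1: λ₁ = 2.4π²/0.6² - 19.753 ≈ 46.044
  n=2: λ₂ = 9.6π²/0.6² - 19.753 ≈ 243.436
  n=3: λ₃ = 21.6π²/0.6² - 19.753 ≈ 572.423
Since 2.4π²/0.6² ≈ 65.797 > 19.753, all λₙ > 0.
The n=1 mode decays slowest → dominates as t → ∞.
Asymptotic: u ~ c₁ sin(πx/0.6) e^{-λ₁t} with decay rate λ₁ ≈ 46.044.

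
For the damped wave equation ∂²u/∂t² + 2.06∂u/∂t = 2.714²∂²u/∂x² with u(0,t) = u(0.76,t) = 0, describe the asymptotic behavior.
u → 0. Damping (γ=2.06) dissipates energy; oscillations decay exponentially.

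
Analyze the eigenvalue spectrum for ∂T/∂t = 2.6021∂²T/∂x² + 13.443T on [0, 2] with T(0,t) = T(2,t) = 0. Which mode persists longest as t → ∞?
Eigenvalues: λₙ = 2.6021n²π²/2² - 13.443.
First three modes:
  n=1: λ₁ = 2.6021π²/2² - 13.443 ≈ -7.023
  n=2: λ₂ = 10.4084π²/2² - 13.443 ≈ 12.239
  n=3: λ₃ = 23.4189π²/2² - 13.443 ≈ 44.341
Since 2.6021π²/2² ≈ 6.42 < 13.443, λ₁ < 0.
The n=1 mode grows fastest (−λₙ is largest for n=1) → dominates.
Asymptotic: T ~ c₁ sin(πx/2) e^{7.023t} (exponential growth at rate −λ₁ ≈ 7.023).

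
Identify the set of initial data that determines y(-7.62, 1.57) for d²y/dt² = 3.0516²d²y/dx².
Domain of dependence: [-12.411012, -2.828988]. Signals travel at speed 3.0516, so data within |x - -7.62| ≤ 3.0516·1.57 = 4.791012 can reach the point.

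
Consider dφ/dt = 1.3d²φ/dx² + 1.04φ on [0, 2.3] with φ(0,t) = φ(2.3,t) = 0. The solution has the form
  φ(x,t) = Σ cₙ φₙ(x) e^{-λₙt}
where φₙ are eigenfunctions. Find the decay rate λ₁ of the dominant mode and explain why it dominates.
Eigenvalues: λₙ = 1.3n²π²/2.3² - 1.04.
First three modes:
  n=1: λ₁ = 1.3π²/2.3² - 1.04 ≈ 1.385
  n=2: λ₂ = 5.2π²/2.3² - 1.04 ≈ 8.662
  n=3: λ₃ = 11.7π²/2.3² - 1.04 ≈ 20.789
Since 1.3π²/2.3² ≈ 2.425 > 1.04, all λₙ > 0.
The n=1 mode decays slowest → dominates as t → ∞.
Asymptotic: φ ~ c₁ sin(πx/2.3) e^{-λ₁t} with decay rate λ₁ ≈ 1.385.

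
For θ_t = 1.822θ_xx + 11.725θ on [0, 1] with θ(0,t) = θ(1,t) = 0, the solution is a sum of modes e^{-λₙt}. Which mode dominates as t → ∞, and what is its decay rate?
Eigenvalues: λₙ = 1.822n²π²/1² - 11.725.
First three modes:
  n=1: λ₁ = 1.822π² - 11.725 ≈ 6.257
  n=2: λ₂ = 7.288π² - 11.725 ≈ 60.205
  n=3: λ₃ = 16.398π² - 11.725 ≈ 150.117
Since 1.822π² ≈ 17.982 > 11.725, all λₙ > 0.
The n=1 mode decays slowest → dominates as t → ∞.
Asymptotic: θ ~ c₁ sin(πx/1) e^{-λ₁t} with decay rate λ₁ ≈ 6.257.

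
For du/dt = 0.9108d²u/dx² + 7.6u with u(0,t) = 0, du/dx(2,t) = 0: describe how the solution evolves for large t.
u grows unboundedly. Reaction dominates diffusion (r=7.6 > κπ²/(4L²)≈0.56); solution grows exponentially.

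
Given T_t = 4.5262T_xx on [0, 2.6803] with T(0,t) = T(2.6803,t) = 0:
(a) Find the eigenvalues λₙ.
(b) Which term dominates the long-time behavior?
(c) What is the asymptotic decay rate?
Eigenvalues: λₙ = 4.5262n²π²/2.6803².
First three modes:
  n=1: λ₁ = 4.5262π²/2.6803² ≈ 6.218
  n=2: λ₂ = 18.1048π²/2.6803² ≈ 24.873 (4× faster decay)
  n=3: λ₃ = 40.7358π²/2.6803² ≈ 55.964 (9× faster decay)
As t → ∞, higher modes decay exponentially faster. The n=1 mode dominates: T ~ c₁ sin(πx/2.6803) e^{-λ₁t}.
Decay rate: λ₁ = 4.5262π²/2.6803² ≈ 6.218.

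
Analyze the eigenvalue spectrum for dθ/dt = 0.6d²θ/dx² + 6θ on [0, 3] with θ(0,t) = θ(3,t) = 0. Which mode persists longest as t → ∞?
Eigenvalues: λₙ = 0.6n²π²/3² - 6.
First three modes:
  n=1: λ₁ = 0.6π²/3² - 6 ≈ -5.342
  n=2: λ₂ = 2.4π²/3² - 6 ≈ -3.368
  n=3: λ₃ = 5.4π²/3² - 6 ≈ -0.078
Since 0.6π²/3² ≈ 0.658 < 6, λ₁ < 0.
The n=1 mode grows fastest (−λₙ is largest for n=1) → dominates.
Asymptotic: θ ~ c₁ sin(πx/3) e^{5.342t} (exponential growth at rate −λ₁ ≈ 5.342).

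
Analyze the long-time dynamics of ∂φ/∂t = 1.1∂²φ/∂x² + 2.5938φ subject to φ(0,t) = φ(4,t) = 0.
Long-time behavior: φ grows unboundedly. Reaction dominates diffusion (r=2.5938 > κπ²/L²≈0.68); solution grows exponentially.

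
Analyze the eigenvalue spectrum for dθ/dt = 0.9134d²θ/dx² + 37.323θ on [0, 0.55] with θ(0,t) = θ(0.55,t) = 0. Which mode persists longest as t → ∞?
Eigenvalues: λₙ = 0.9134n²π²/0.55² - 37.323.
First three modes:
  n=1: λ₁ = 0.9134π²/0.55² - 37.323 ≈ -7.522
  n=2: λ₂ = 3.6536π²/0.55² - 37.323 ≈ 81.882
  n=3: λ₃ = 8.2206π²/0.55² - 37.323 ≈ 230.889
Since 0.9134π²/0.55² ≈ 29.801 < 37.323, λ₁ < 0.
The n=1 mode grows fastest (−λₙ is largest for n=1) → dominates.
Asymptotic: θ ~ c₁ sin(πx/0.55) e^{7.522t} (exponential growth at rate −λ₁ ≈ 7.522).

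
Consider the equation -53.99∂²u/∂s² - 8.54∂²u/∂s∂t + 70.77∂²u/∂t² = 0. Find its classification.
Hyperbolic. (A = -53.99, B = -8.54, C = 70.77 gives B² - 4AC = 15356.4208.)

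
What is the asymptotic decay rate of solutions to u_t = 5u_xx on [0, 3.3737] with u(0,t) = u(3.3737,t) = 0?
Eigenvalues: λₙ = 5n²π²/3.3737².
First three modes:
  n=1: λ₁ = 5π²/3.3737² ≈ 4.336
  n=2: λ₂ = 20π²/3.3737² ≈ 17.343 (4× faster decay)
  n=3: λ₃ = 45π²/3.3737² ≈ 39.021 (9× faster decay)
As t → ∞, higher modes decay exponentially faster. The n=1 mode dominates: u ~ c₁ sin(πx/3.3737) e^{-λ₁t}.
Decay rate: λ₁ = 5π²/3.3737² ≈ 4.336.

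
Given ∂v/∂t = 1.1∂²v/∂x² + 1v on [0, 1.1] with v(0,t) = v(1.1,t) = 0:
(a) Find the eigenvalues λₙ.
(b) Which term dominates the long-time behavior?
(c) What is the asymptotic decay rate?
Eigenvalues: λₙ = 1.1n²π²/1.1² - 1.
First three modes:
  n=1: λ₁ = 1.1π²/1.1² - 1 ≈ 7.972
  n=2: λ₂ = 4.4π²/1.1² - 1 ≈ 34.889
  n=3: λ₃ = 9.9π²/1.1² - 1 ≈ 79.751
Since 1.1π²/1.1² ≈ 8.972 > 1, all λₙ > 0.
The n=1 mode decays slowest → dominates as t → ∞.
Asymptotic: v ~ c₁ sin(πx/1.1) e^{-λ₁t} with decay rate λ₁ ≈ 7.972.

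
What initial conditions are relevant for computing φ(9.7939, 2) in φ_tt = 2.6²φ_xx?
Domain of dependence: [4.5939, 14.9939]. Signals travel at speed 2.6, so data within |x - 9.7939| ≤ 2.6·2 = 5.2 can reach the point.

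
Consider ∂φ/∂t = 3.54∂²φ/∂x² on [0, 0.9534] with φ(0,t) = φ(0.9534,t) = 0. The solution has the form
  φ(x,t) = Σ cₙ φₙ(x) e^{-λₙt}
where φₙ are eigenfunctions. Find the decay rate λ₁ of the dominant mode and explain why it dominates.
Eigenvalues: λₙ = 3.54n²π²/0.9534².
First three modes:
  n=1: λ₁ = 3.54π²/0.9534² ≈ 38.437
  n=2: λ₂ = 14.16π²/0.9534² ≈ 153.749 (4× faster decay)
  n=3: λ₃ = 31.86π²/0.9534² ≈ 345.936 (9× faster decay)
As t → ∞, higher modes decay exponentially faster. The n=1 mode dominates: φ ~ c₁ sin(πx/0.9534) e^{-λ₁t}.
Decay rate: λ₁ = 3.54π²/0.9534² ≈ 38.437.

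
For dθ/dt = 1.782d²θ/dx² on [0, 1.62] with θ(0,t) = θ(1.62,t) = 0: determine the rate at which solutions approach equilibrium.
Eigenvalues: λₙ = 1.782n²π²/1.62².
First three modes:
  n=1: λ₁ = 1.782π²/1.62² ≈ 6.702
  n=2: λ₂ = 7.128π²/1.62² ≈ 26.806 (4× faster decay)
  n=3: λ₃ = 16.038π²/1.62² ≈ 60.314 (9× faster decay)
As t → ∞, higher modes decay exponentially faster. The n=1 mode dominates: θ ~ c₁ sin(πx/1.62) e^{-λ₁t}.
Decay rate: λ₁ = 1.782π²/1.62² ≈ 6.702.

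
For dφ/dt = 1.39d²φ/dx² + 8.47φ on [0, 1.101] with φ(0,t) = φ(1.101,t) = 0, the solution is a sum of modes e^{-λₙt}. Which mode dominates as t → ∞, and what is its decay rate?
Eigenvalues: λₙ = 1.39n²π²/1.101² - 8.47.
First three modes:
  n=1: λ₁ = 1.39π²/1.101² - 8.47 ≈ 2.847
  n=2: λ₂ = 5.56π²/1.101² - 8.47 ≈ 36.799
  n=3: λ₃ = 12.51π²/1.101² - 8.47 ≈ 93.385
Since 1.39π²/1.101² ≈ 11.317 > 8.47, all λₙ > 0.
The n=1 mode decays slowest → dominates as t → ∞.
Asymptotic: φ ~ c₁ sin(πx/1.101) e^{-λ₁t} with decay rate λ₁ ≈ 2.847.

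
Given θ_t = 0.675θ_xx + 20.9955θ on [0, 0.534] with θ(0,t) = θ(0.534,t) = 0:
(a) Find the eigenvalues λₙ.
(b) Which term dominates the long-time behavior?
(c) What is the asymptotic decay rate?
Eigenvalues: λₙ = 0.675n²π²/0.534² - 20.9955.
First three modes:
  n=1: λ₁ = 0.675π²/0.534² - 20.9955 ≈ 2.367
  n=2: λ₂ = 2.7π²/0.534² - 20.9955 ≈ 72.455
  n=3: λ₃ = 6.075π²/0.534² - 20.9955 ≈ 189.268
Since 0.675π²/0.534² ≈ 23.363 > 20.9955, all λₙ > 0.
The n=1 mode decays slowest → dominates as t → ∞.
Asymptotic: θ ~ c₁ sin(πx/0.534) e^{-λ₁t} with decay rate λ₁ ≈ 2.367.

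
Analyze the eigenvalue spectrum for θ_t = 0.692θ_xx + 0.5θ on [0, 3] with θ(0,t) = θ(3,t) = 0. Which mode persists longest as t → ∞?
Eigenvalues: λₙ = 0.692n²π²/3² - 0.5.
First three modes:
  n=1: λ₁ = 0.692π²/3² - 0.5 ≈ 0.259
  n=2: λ₂ = 2.768π²/3² - 0.5 ≈ 2.535
  n=3: λ₃ = 6.228π²/3² - 0.5 ≈ 6.33
Since 0.692π²/3² ≈ 0.759 > 0.5, all λₙ > 0.
The n=1 mode decays slowest → dominates as t → ∞.
Asymptotic: θ ~ c₁ sin(πx/3) e^{-λ₁t} with decay rate λ₁ ≈ 0.259.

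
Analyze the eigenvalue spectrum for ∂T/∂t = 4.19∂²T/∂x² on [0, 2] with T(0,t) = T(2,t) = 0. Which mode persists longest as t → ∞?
Eigenvalues: λₙ = 4.19n²π²/2².
First three modes:
  n=1: λ₁ = 4.19π²/2² ≈ 10.338
  n=2: λ₂ = 16.76π²/2² ≈ 41.354 (4× faster decay)
  n=3: λ₃ = 37.71π²/2² ≈ 93.046 (9× faster decay)
As t → ∞, higher modes decay exponentially faster. The n=1 mode dominates: T ~ c₁ sin(πx/2) e^{-λ₁t}.
Decay rate: λ₁ = 4.19π²/2² ≈ 10.338.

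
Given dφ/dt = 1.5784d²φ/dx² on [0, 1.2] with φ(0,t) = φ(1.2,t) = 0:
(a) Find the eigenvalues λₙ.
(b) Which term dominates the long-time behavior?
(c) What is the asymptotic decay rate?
Eigenvalues: λₙ = 1.5784n²π²/1.2².
First three modes:
  n=1: λ₁ = 1.5784π²/1.2² ≈ 10.818
  n=2: λ₂ = 6.3136π²/1.2² ≈ 43.273 (4× faster decay)
  n=3: λ₃ = 14.2056π²/1.2² ≈ 97.364 (9× faster decay)
As t → ∞, higher modes decay exponentially faster. The n=1 mode dominates: φ ~ c₁ sin(πx/1.2) e^{-λ₁t}.
Decay rate: λ₁ = 1.5784π²/1.2² ≈ 10.818.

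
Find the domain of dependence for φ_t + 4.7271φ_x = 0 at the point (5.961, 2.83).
A single point: x = -7.416693. The characteristic through (5.961, 2.83) is x - 4.7271t = const, so x = 5.961 - 4.7271·2.83 = -7.416693.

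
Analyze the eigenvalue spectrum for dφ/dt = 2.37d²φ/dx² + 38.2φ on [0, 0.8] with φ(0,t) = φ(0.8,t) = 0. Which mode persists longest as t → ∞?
Eigenvalues: λₙ = 2.37n²π²/0.8² - 38.2.
First three modes:
  n=1: λ₁ = 2.37π²/0.8² - 38.2 ≈ -1.652
  n=2: λ₂ = 9.48π²/0.8² - 38.2 ≈ 107.994
  n=3: λ₃ = 21.33π²/0.8² - 38.2 ≈ 290.735
Since 2.37π²/0.8² ≈ 36.548 < 38.2, λ₁ < 0.
The n=1 mode grows fastest (−λₙ is largest for n=1) → dominates.
Asymptotic: φ ~ c₁ sin(πx/0.8) e^{1.652t} (exponential growth at rate −λ₁ ≈ 1.652).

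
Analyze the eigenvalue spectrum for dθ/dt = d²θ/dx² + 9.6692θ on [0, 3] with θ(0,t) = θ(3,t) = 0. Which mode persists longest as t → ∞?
Eigenvalues: λₙ = n²π²/3² - 9.6692.
First three modes:
  n=1: λ₁ = π²/3² - 9.6692 ≈ -8.573
  n=2: λ₂ = 4π²/3² - 9.6692 ≈ -5.283
  n=3: λ₃ = 9π²/3² - 9.6692 ≈ 0.2
Since π²/3² ≈ 1.097 < 9.6692, λ₁ < 0.
The n=1 mode grows fastest (−λₙ is largest for n=1) → dominates.
Asymptotic: θ ~ c₁ sin(πx/3) e^{8.573t} (exponential growth at rate −λ₁ ≈ 8.573).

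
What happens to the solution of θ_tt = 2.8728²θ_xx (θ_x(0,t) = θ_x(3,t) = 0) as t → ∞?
θ oscillates about a mean that drifts linearly in t (generically unbounded; no decay). There is no damping, so the nonconstant modes persist as standing waves (energy conserved, no decay). But with Neumann conditions at both ends the constant mode has eigenvalue 0: the spatial mean M(t) of θ satisfies M'' = 0, so M(t) = M(0) + M'(0)·t. Unless the initial velocity has zero mean (∫θ_t(x,0)dx = 0), the solution grows linearly in t (unbounded, though not exponentially); if it does have zero mean, the solution stays bounded and simply oscillates.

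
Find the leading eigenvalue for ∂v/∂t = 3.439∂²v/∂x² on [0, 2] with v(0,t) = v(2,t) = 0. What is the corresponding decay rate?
Eigenvalues: λₙ = 3.439n²π²/2².
First three modes:
  n=1: λ₁ = 3.439π²/2² ≈ 8.485
  n=2: λ₂ = 13.756π²/2² ≈ 33.942 (4× faster decay)
  n=3: λ₃ = 30.951π²/2² ≈ 76.369 (9× faster decay)
As t → ∞, higher modes decay exponentially faster. The n=1 mode dominates: v ~ c₁ sin(πx/2) e^{-λ₁t}.
Decay rate: λ₁ = 3.439π²/2² ≈ 8.485.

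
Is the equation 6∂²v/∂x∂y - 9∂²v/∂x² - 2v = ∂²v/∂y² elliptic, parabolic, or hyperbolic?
Rewriting in standard form: -9∂²v/∂x² + 6∂²v/∂x∂y - ∂²v/∂y² - 2v = 0. Computing B² - 4AC with A = -9, B = 6, C = -1: discriminant = 0 (zero). Answer: parabolic.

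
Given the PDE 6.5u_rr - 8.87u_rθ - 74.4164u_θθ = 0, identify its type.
The second-order coefficients are A = 6.5, B = -8.87, C = -74.4164. Since B² - 4AC = 2013.5033 > 0, this is a hyperbolic PDE.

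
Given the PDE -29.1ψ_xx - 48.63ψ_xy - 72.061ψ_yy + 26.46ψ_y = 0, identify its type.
The second-order coefficients are A = -29.1, B = -48.63, C = -72.061. Since B² - 4AC = -6023.0235 < 0, this is an elliptic PDE.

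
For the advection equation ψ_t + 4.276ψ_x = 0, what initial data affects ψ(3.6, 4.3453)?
A single point: x = -14.9805028. The characteristic through (3.6, 4.3453) is x - 4.276t = const, so x = 3.6 - 4.276·4.3453 = -14.9805028.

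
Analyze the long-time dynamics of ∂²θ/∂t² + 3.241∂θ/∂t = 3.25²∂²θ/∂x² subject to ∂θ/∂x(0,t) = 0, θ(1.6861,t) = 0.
Long-time behavior: θ → 0. Damping (γ=3.241) dissipates energy; oscillations decay exponentially.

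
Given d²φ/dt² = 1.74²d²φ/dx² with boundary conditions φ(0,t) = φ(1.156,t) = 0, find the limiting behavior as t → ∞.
φ oscillates (no decay). Energy is conserved; the solution oscillates indefinitely as standing waves.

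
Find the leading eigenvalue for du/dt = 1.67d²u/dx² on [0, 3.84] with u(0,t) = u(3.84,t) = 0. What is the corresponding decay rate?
Eigenvalues: λₙ = 1.67n²π²/3.84².
First three modes:
  n=1: λ₁ = 1.67π²/3.84² ≈ 1.118
  n=2: λ₂ = 6.68π²/3.84² ≈ 4.471 (4× faster decay)
  n=3: λ₃ = 15.03π²/3.84² ≈ 10.06 (9× faster decay)
As t → ∞, higher modes decay exponentially faster. The n=1 mode dominates: u ~ c₁ sin(πx/3.84) e^{-λ₁t}.
Decay rate: λ₁ = 1.67π²/3.84² ≈ 1.118.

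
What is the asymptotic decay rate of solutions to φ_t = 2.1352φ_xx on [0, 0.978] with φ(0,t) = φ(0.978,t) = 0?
Eigenvalues: λₙ = 2.1352n²π²/0.978².
First three modes:
  n=1: λ₁ = 2.1352π²/0.978² ≈ 22.032
  n=2: λ₂ = 8.5408π²/0.978² ≈ 88.129 (4× faster decay)
  n=3: λ₃ = 19.2168π²/0.978² ≈ 198.291 (9× faster decay)
As t → ∞, higher modes decay exponentially faster. The n=1 mode dominates: φ ~ c₁ sin(πx/0.978) e^{-λ₁t}.
Decay rate: λ₁ = 2.1352π²/0.978² ≈ 22.032.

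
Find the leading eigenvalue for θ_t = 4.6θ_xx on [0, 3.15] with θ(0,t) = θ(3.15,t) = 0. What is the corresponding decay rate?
Eigenvalues: λₙ = 4.6n²π²/3.15².
First three modes:
  n=1: λ₁ = 4.6π²/3.15² ≈ 4.575
  n=2: λ₂ = 18.4π²/3.15² ≈ 18.302 (4× faster decay)
  n=3: λ₃ = 41.4π²/3.15² ≈ 41.179 (9× faster decay)
As t → ∞, higher modes decay exponentially faster. The n=1 mode dominates: θ ~ c₁ sin(πx/3.15) e^{-λ₁t}.
Decay rate: λ₁ = 4.6π²/3.15² ≈ 4.575.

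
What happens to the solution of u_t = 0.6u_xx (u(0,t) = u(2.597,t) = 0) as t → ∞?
u → 0. Heat diffuses out through both boundaries.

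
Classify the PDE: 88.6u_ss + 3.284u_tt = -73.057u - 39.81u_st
Rewriting in standard form: 88.6u_ss + 39.81u_st + 3.284u_tt + 73.057u = 0. A = 88.6, B = 39.81, C = 3.284. Discriminant B² - 4AC = 420.9865. Since 420.9865 > 0, hyperbolic.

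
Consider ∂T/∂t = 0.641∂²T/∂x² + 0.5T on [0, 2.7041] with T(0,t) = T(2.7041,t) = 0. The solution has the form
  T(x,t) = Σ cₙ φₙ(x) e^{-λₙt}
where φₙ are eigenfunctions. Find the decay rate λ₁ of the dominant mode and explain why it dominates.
Eigenvalues: λₙ = 0.641n²π²/2.7041² - 0.5.
First three modes:
  n=1: λ₁ = 0.641π²/2.7041² - 0.5 ≈ 0.365
  n=2: λ₂ = 2.564π²/2.7041² - 0.5 ≈ 2.961
  n=3: λ₃ = 5.769π²/2.7041² - 0.5 ≈ 7.287
Since 0.641π²/2.7041² ≈ 0.865 > 0.5, all λₙ > 0.
The n=1 mode decays slowest → dominates as t → ∞.
Asymptotic: T ~ c₁ sin(πx/2.7041) e^{-λ₁t} with decay rate λ₁ ≈ 0.365.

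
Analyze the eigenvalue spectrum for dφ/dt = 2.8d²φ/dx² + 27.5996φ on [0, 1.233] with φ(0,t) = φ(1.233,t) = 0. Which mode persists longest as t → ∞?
Eigenvalues: λₙ = 2.8n²π²/1.233² - 27.5996.
First three modes:
  n=1: λ₁ = 2.8π²/1.233² - 27.5996 ≈ -9.422
  n=2: λ₂ = 11.2π²/1.233² - 27.5996 ≈ 45.11
  n=3: λ₃ = 25.2π²/1.233² - 27.5996 ≈ 135.997
Since 2.8π²/1.233² ≈ 18.177 < 27.5996, λ₁ < 0.
The n=1 mode grows fastest (−λₙ is largest for n=1) → dominates.
Asymptotic: φ ~ c₁ sin(πx/1.233) e^{9.422t} (exponential growth at rate −λ₁ ≈ 9.422).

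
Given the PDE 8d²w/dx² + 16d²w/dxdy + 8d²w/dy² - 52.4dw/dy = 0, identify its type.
The second-order coefficients are A = 8, B = 16, C = 8. Since B² - 4AC = 0 = 0, this is a parabolic PDE.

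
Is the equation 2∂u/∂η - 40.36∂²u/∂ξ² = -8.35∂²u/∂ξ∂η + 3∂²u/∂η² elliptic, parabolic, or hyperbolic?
Rewriting in standard form: -40.36∂²u/∂ξ² + 8.35∂²u/∂ξ∂η - 3∂²u/∂η² + 2∂u/∂η = 0. Computing B² - 4AC with A = -40.36, B = 8.35, C = -3: discriminant = -414.5975 (negative). Answer: elliptic.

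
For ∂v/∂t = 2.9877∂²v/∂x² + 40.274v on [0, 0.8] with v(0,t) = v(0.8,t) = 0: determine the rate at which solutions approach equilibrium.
Eigenvalues: λₙ = 2.9877n²π²/0.8² - 40.274.
First three modes:
  n=1: λ₁ = 2.9877π²/0.8² - 40.274 ≈ 5.8
  n=2: λ₂ = 11.9508π²/0.8² - 40.274 ≈ 144.022
  n=3: λ₃ = 26.8893π²/0.8² - 40.274 ≈ 374.393
Since 2.9877π²/0.8² ≈ 46.074 > 40.274, all λₙ > 0.
The n=1 mode decays slowest → dominates as t → ∞.
Asymptotic: v ~ c₁ sin(πx/0.8) e^{-λ₁t} with decay rate λ₁ ≈ 5.8.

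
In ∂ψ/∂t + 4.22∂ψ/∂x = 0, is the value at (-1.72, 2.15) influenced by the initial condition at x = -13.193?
No. Only data at x = -10.793 affects (-1.72, 2.15). Advection has one-way propagation along characteristics.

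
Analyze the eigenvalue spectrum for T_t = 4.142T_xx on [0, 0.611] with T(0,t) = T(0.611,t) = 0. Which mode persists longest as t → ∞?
Eigenvalues: λₙ = 4.142n²π²/0.611².
First three modes:
  n=1: λ₁ = 4.142π²/0.611² ≈ 109.503
  n=2: λ₂ = 16.568π²/0.611² ≈ 438.013 (4× faster decay)
  n=3: λ₃ = 37.278π²/0.611² ≈ 985.53 (9× faster decay)
As t → ∞, higher modes decay exponentially faster. The n=1 mode dominates: T ~ c₁ sin(πx/0.611) e^{-λ₁t}.
Decay rate: λ₁ = 4.142π²/0.611² ≈ 109.503.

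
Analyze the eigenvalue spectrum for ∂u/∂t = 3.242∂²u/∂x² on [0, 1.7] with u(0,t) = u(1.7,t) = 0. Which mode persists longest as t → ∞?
Eigenvalues: λₙ = 3.242n²π²/1.7².
First three modes:
  n=1: λ₁ = 3.242π²/1.7² ≈ 11.072
  n=2: λ₂ = 12.968π²/1.7² ≈ 44.287 (4× faster decay)
  n=3: λ₃ = 29.178π²/1.7² ≈ 99.645 (9× faster decay)
As t → ∞, higher modes decay exponentially faster. The n=1 mode dominates: u ~ c₁ sin(πx/1.7) e^{-λ₁t}.
Decay rate: λ₁ = 3.242π²/1.7² ≈ 11.072.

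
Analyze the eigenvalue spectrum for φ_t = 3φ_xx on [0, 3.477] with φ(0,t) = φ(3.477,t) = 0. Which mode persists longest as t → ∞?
Eigenvalues: λₙ = 3n²π²/3.477².
First three modes:
  n=1: λ₁ = 3π²/3.477² ≈ 2.449
  n=2: λ₂ = 12π²/3.477² ≈ 9.797 (4× faster decay)
  n=3: λ₃ = 27π²/3.477² ≈ 22.042 (9× faster decay)
As t → ∞, higher modes decay exponentially faster. The n=1 mode dominates: φ ~ c₁ sin(πx/3.477) e^{-λ₁t}.
Decay rate: λ₁ = 3π²/3.477² ≈ 2.449.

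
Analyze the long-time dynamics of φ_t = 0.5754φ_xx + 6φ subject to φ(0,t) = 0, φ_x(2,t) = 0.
Long-time behavior: φ grows unboundedly. Reaction dominates diffusion (r=6 > κπ²/(4L²)≈0.35); solution grows exponentially.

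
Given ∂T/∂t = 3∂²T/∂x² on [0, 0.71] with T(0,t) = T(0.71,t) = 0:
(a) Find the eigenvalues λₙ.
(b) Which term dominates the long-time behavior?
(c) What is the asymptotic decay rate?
Eigenvalues: λₙ = 3n²π²/0.71².
First three modes:
  n=1: λ₁ = 3π²/0.71² ≈ 58.736
  n=2: λ₂ = 12π²/0.71² ≈ 234.944 (4× faster decay)
  n=3: λ₃ = 27π²/0.71² ≈ 528.624 (9× faster decay)
As t → ∞, higher modes decay exponentially faster. The n=1 mode dominates: T ~ c₁ sin(πx/0.71) e^{-λ₁t}.
Decay rate: λ₁ = 3π²/0.71² ≈ 58.736.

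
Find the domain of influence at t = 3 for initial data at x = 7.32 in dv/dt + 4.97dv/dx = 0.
At x = 22.23. The characteristic carries data from (7.32, 0) to (22.23, 3).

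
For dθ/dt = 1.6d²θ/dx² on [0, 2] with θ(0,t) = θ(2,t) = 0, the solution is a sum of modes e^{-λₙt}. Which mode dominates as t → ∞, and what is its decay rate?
Eigenvalues: λₙ = 1.6n²π²/2².
First three modes:
  n=1: λ₁ = 1.6π²/2² ≈ 3.948
  n=2: λ₂ = 6.4π²/2² ≈ 15.791 (4× faster decay)
  n=3: λ₃ = 14.4π²/2² ≈ 35.531 (9× faster decay)
As t → ∞, higher modes decay exponentially faster. The n=1 mode dominates: θ ~ c₁ sin(πx/2) e^{-λ₁t}.
Decay rate: λ₁ = 1.6π²/2² ≈ 3.948.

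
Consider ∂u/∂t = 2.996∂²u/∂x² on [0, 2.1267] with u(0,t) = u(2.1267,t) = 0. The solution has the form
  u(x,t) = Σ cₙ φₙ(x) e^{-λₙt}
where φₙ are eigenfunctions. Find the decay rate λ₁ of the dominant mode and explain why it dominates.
Eigenvalues: λₙ = 2.996n²π²/2.1267².
First three modes:
  n=1: λ₁ = 2.996π²/2.1267² ≈ 6.538
  n=2: λ₂ = 11.984π²/2.1267² ≈ 26.151 (4× faster decay)
  n=3: λ₃ = 26.964π²/2.1267² ≈ 58.84 (9× faster decay)
As t → ∞, higher modes decay exponentially faster. The n=1 mode dominates: u ~ c₁ sin(πx/2.1267) e^{-λ₁t}.
Decay rate: λ₁ = 2.996π²/2.1267² ≈ 6.538.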